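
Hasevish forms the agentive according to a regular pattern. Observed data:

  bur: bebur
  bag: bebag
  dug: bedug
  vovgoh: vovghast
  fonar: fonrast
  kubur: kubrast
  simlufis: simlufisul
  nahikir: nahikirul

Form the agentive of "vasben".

vasbnast

bur and fonar both end in -r yet inflect differently (bebur, fonrast), so the final letter is not what conditions the rule; the number of vowels is.
"vasben" has 2 vowels. The stems with 2 vowels (vovgoh → vovghast, fonar → fonrast, kubur → kubrast) delete the last vowel and add -ast.
So vasben → vasbnast.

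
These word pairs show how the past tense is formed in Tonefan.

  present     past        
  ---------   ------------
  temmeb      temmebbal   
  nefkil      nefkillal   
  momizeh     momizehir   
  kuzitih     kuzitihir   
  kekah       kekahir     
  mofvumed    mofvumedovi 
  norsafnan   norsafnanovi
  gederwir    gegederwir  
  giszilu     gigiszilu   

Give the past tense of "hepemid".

hepemidovi

temmeb and momizeh both have last vowel 'e' yet inflect differently (temmebbal, momizehir), so the last vowel is not what conditions the rule; the final letter is.
"hepemid" ends in -d. The one such stem in the data (mofvumed → mofvumedovi) adds -ovi, so the same rule applies.
So hepemid → hepemidovi.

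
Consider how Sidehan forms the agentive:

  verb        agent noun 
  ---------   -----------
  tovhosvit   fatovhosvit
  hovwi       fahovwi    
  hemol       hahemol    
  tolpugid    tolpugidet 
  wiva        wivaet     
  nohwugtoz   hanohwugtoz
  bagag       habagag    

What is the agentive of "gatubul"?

tolpugid and hovwi both have last vowel 'i' yet inflect differently (tolpugidet, fahovwi), so the last vowel is not what conditions the rule; the final letter is.
"gatubul" ends in -l. The one such stem in the data (hemol → hahemol) adds the prefix ha-, so the same rule applies.
So gatubul → hagatubul.

hagatubul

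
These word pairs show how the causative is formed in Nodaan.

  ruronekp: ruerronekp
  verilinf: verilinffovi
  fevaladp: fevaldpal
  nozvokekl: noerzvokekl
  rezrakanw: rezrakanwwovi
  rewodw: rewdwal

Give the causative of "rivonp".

rivonppovi

ruronekp and fevaladp both end in -p yet inflect differently (ruerronekp, fevaldpal), so the final letter is not what conditions the rule; the second-to-last letter is.
"rivonp" has second-to-last letter 'n'. The stems whose second-to-last letter is 'n' (rezrakanw → rezrakanwwovi, verilinf → verilinffovi) double the final consonant and add -ovi.
The other patterns: stems whose second-to-last letter is 'k' insert -er- after the first vowel; stems whose second-to-last letter is 'd' delete the last vowel and add -al.
So rivonp → rivonppovi.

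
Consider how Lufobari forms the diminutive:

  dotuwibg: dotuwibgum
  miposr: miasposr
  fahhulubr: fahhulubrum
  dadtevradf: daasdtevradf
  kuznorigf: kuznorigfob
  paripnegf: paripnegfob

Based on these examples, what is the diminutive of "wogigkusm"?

"wogigkusm" has second-to-last letter 's'. The one such stem in the data (miposr → miasposr) inserts -as- after the first vowel (as does dadtevradf), so the same rule applies.
So wogigkusm → woasgigkusm.

woasgigkusm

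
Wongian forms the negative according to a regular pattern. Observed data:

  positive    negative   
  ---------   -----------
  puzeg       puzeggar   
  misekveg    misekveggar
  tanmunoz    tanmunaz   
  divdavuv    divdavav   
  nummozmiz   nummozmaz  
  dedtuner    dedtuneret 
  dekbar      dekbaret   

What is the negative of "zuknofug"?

zuknofuggar

misekveg and dedtuner both have last vowel 'e' yet inflect differently (misekveggar, dedtuneret), so the last vowel is not what conditions the rule; the final letter is.
"zuknofug" ends in -g. The stems ending in -g (misekveg → misekveggar, puzeg → puzeggar) double the final consonant and add -ar.
So zuknofug → zuknofuggar.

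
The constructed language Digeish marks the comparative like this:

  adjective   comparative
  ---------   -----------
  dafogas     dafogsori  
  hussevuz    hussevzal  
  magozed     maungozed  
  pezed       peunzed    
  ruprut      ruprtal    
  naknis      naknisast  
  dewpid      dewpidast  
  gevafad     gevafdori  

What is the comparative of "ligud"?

ligdal

dewpid and pezed both end in -d yet inflect differently (dewpidast, peunzed), so the final letter is not what conditions the rule; the last vowel is.
"ligud" has last vowel 'u'. The stems whose last vowel is 'u' (hussevuz → hussevzal, ruprut → ruprtal) delete the last vowel and add -al.
The other patterns: stems whose last vowel is 'i' add -ast; stems whose last vowel is 'e' insert -un- after the first vowel; stems whose last vowel is 'a' delete the last vowel and add -ori.
So ligud → ligdal.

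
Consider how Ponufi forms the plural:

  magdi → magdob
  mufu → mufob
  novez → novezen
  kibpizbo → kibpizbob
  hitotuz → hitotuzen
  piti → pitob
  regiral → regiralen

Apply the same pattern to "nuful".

nufulen

mufu and hitotuz both have last vowel 'u' yet inflect differently (mufob, hitotuzen), so the last vowel is not what conditions the rule; whether the stem ends in a vowel or a consonant is.
"nuful" ends in a consonant. The stems ending in a consonant (regiral → regiralen, hitotuz → hitotuzen, novez → novezen) add -en.
So nuful → nufulen.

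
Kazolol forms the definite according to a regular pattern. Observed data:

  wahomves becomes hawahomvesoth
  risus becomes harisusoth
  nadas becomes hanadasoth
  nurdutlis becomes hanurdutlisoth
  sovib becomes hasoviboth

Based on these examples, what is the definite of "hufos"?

Every pair shown (wahomves → hawahomvesoth, risus → harisusoth, nadas → hanadasoth, …) follows the same rule: add ha- … -oth around the stem.
So hufos → hahufosoth.

hahufosoth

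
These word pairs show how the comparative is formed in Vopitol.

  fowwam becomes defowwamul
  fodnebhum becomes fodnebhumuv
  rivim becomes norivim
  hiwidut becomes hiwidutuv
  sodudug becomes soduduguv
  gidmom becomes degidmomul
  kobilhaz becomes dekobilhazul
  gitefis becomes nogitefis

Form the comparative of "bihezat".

debihezatul

"bihezat" has last vowel 'a'. The stems whose last vowel is 'a' (kobilhaz → dekobilhazul, fowwam → defowwamul) add de- … -ul around the stem.
The other patterns: stems whose last vowel is 'i' add the prefix no-; stems whose last vowel is 'u' add -uv.
So bihezat → debihezatul.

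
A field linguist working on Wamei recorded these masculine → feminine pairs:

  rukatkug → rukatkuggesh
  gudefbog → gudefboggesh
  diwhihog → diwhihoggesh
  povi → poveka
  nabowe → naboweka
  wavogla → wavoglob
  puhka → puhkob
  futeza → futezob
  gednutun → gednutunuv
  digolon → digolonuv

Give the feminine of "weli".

rukatkug and gednutun both have last vowel 'u' yet inflect differently (rukatkuggesh, gednutunuv), so the last vowel is not what conditions the rule; the final letter is.
"weli" ends in -i. The one such stem in the data (povi → poveka) drops the final letter and adds -eka (as does nabowe), so the same rule applies.
The other patterns: stems ending in -g double the final consonant and add -esh; stems ending in -a drop the final letter and add -ob; stems ending in -n add -uv.
So weli → weleka.

weleka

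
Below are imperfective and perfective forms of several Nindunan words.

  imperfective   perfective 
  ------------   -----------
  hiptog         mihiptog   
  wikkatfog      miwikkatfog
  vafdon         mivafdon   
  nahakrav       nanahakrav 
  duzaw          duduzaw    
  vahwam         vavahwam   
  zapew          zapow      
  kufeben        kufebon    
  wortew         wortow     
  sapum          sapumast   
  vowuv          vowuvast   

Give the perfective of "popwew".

"popwew" has last vowel 'e'. The stems whose last vowel is 'e' (zapew → zapow, kufeben → kufebon, wortew → wortow) change the last vowel to 'o'.
The other patterns: stems whose last vowel is 'o' add the prefix mi-; stems whose last vowel is 'a' repeat the first consonant+vowel as a prefix; stems whose last vowel is 'u' add -ast.
So popwew → popwow.

popwow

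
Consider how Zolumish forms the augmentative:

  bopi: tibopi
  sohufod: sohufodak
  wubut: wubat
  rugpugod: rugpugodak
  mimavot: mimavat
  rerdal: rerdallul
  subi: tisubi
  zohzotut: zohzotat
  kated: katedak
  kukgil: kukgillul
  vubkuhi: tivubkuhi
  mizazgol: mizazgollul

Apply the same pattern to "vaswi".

"vaswi" ends in -i. The stems ending in -i (vubkuhi → tivubkuhi, bopi → tibopi, subi → tisubi) add the prefix ti-.
The other patterns: stems ending in -t change the last vowel to 'a'; stems ending in -l double the final consonant and add -ul; stems ending in -d add -ak.
So vaswi → tivaswi.

tivaswi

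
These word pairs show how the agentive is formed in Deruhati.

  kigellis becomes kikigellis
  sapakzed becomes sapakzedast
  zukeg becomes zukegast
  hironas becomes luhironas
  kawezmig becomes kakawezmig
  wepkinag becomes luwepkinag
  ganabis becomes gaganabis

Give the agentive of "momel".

momelast

hironas and ganabis both end in -s yet inflect differently (luhironas, gaganabis), so the final letter is not what conditions the rule; the last vowel is.
"momel" has last vowel 'e'. The stems whose last vowel is 'e' (zukeg → zukegast, sapakzed → sapakzedast) add -ast.
So momel → momelast.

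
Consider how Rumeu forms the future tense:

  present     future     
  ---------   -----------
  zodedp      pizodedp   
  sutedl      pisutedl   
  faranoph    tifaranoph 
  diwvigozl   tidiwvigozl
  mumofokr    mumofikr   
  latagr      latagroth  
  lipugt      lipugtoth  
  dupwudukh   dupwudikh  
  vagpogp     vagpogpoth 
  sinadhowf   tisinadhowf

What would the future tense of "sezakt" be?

latagr and mumofokr both end in -r yet inflect differently (latagroth, mumofikr), so the final letter is not what conditions the rule; the second-to-last letter is.
"sezakt" has second-to-last letter 'k'. The stems whose second-to-last letter is 'k' (dupwudukh → dupwudikh, mumofokr → mumofikr) change the last vowel to 'i'.
The other patterns: stems whose second-to-last letter is 'g' add -oth; stems whose second-to-last letter is 'd' add the prefix pi-; stems whose second-to-last letter is 'p', 'w' or 'z' add the prefix ti-.
So sezakt → sezikt.

sezikt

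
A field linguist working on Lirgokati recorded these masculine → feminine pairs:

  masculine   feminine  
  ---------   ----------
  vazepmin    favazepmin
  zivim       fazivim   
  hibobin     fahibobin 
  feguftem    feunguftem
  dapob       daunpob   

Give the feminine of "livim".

zivim and feguftem both end in -m yet inflect differently (fazivim, feunguftem), so the final letter is not what conditions the rule; the last vowel is.
"livim" has last vowel 'i'. The stems whose last vowel is 'i' (vazepmin → favazepmin, zivim → fazivim, hibobin → fahibobin) add the prefix fa-.
So livim → falivim.

falivim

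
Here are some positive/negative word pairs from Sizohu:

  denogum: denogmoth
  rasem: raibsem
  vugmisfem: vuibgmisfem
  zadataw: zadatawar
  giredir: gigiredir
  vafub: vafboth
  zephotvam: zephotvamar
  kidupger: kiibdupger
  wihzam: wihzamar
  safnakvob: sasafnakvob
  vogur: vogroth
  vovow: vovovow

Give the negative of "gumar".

gumarar

giredir and vogur both end in -r yet inflect differently (gigiredir, vogroth), so the final letter is not what conditions the rule; the last vowel is.
"gumar" has last vowel 'a'. The stems whose last vowel is 'a' (zadataw → zadatawar, zephotvam → zephotvamar, wihzam → wihzamar) add -ar.
So gumar → gumarar.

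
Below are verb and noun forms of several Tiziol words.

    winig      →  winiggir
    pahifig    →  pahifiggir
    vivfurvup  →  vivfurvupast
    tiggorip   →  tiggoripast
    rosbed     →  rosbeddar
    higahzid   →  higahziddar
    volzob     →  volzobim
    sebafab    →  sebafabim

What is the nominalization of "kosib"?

winig and tiggorip both have last vowel 'i' yet inflect differently (winiggir, tiggoripast), so the last vowel is not what conditions the rule; the final letter is.
"kosib" ends in -b. The stems ending in -b (volzob → volzobim, sebafab → sebafabim) add -im.
The other patterns: stems ending in -g double the final consonant and add -ir; stems ending in -p add -ast; stems ending in -d double the final consonant and add -ar.
So kosib → kosibim.

kosibim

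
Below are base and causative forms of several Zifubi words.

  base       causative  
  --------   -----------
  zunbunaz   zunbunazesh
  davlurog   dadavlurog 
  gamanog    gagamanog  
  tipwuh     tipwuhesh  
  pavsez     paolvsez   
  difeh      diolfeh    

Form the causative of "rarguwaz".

rarguwazesh

difeh and tipwuh both end in -h yet inflect differently (diolfeh, tipwuhesh), so the final letter is not what conditions the rule; the last vowel is.
"rarguwaz" has last vowel 'a'. The one such stem in the data (zunbunaz → zunbunazesh) adds -esh, so the same rule applies.
The other patterns: stems whose last vowel is 'o' repeat the first consonant+vowel as a prefix; stems whose last vowel is 'e' insert -ol- after the first vowel.
So rarguwaz → rarguwazesh.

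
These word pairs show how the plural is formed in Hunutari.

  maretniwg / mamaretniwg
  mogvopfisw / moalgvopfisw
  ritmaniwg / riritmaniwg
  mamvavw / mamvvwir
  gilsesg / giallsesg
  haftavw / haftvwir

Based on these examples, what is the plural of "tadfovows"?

tatadfovows

mogvopfisw and haftavw both end in -w yet inflect differently (moalgvopfisw, haftvwir), so the final letter is not what conditions the rule; the second-to-last letter is.
"tadfovows" has second-to-last letter 'w'. The stems whose second-to-last letter is 'w' (maretniwg → mamaretniwg, ritmaniwg → riritmaniwg) repeat the first consonant+vowel as a prefix.
So tadfovows → tatadfovows.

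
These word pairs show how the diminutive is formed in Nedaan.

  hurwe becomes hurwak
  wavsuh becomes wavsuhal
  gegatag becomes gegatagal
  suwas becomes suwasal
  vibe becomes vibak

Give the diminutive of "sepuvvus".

sepuvvusal

hurwe and suwas both have 2 vowels yet inflect differently (hurwak, suwasal), so the number of vowels is not what conditions the rule; whether the stem ends in a vowel or a consonant is.
"sepuvvus" ends in a consonant. The stems ending in a consonant (suwas → suwasal, gegatag → gegatagal, wavsuh → wavsuhal) add -al.
The other pattern: stems ending in a vowel drop the final letter and add -ak.
So sepuvvus → sepuvvusal.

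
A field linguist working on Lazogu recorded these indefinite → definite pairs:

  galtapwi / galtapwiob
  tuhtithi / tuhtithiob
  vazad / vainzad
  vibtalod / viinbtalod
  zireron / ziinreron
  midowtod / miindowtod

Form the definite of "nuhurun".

galtapwi and vibtalod both have 3 vowels yet inflect differently (galtapwiob, viinbtalod), so the number of vowels is not what conditions the rule; whether the stem ends in a vowel or a consonant is.
"nuhurun" ends in a consonant. The stems ending in a consonant (vazad → vainzad, vibtalod → viinbtalod, zireron → ziinreron) insert -in- after the first vowel.
So nuhurun → nuinhurun.

nuinhurun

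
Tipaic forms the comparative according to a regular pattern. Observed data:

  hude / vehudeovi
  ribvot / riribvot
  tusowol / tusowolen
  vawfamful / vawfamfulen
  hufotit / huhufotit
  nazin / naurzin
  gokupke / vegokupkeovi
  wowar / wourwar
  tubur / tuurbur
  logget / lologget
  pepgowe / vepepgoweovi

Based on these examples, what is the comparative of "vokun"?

"vokun" ends in -n. The one such stem in the data (nazin → naurzin) inserts -ur- after the first vowel (as do tubur, wowar), so the same rule applies.
The other patterns: stems ending in -e add ve- … -ovi around the stem; stems ending in -t repeat the first consonant+vowel as a prefix; stems ending in -l add -en.
So vokun → vourkun.

vourkun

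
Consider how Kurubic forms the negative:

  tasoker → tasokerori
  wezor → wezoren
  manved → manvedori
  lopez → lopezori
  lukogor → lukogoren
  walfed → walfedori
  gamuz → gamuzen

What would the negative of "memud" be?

tasoker and wezor both end in -r yet inflect differently (tasokerori, wezoren), so the final letter is not what conditions the rule; the last vowel is.
"memud" has last vowel 'u'. The one such stem in the data (gamuz → gamuzen) adds -en, so the same rule applies.
The other pattern: stems whose last vowel is 'e' add -ori.
So memud → memuden.

memuden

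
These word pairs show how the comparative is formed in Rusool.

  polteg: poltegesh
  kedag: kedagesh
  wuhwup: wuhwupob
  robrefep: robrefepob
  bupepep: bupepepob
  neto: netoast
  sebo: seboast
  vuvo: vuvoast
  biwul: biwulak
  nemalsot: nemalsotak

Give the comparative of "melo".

meloast

polteg and robrefep both have last vowel 'e' yet inflect differently (poltegesh, robrefepob), so the last vowel is not what conditions the rule; the final letter is.
"melo" ends in -o. The stems ending in -o (neto → netoast, sebo → seboast, vuvo → vuvoast) add -ast.
So melo → meloast.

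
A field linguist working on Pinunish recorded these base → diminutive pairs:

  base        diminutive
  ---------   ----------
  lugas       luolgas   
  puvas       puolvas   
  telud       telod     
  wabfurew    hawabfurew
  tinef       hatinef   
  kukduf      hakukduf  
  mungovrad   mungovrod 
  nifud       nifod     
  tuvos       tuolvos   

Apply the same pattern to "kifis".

kiolfis

lugas and mungovrad both have last vowel 'a' yet inflect differently (luolgas, mungovrod), so the last vowel is not what conditions the rule; the final letter is.
"kifis" ends in -s. The stems ending in -s (tuvos → tuolvos, lugas → luolgas, puvas → puolvas) insert -ol- after the first vowel.
The other patterns: stems ending in -d change the last vowel to 'o'; stems ending in -f or -w add the prefix ha-.
So kifis → kiolfis.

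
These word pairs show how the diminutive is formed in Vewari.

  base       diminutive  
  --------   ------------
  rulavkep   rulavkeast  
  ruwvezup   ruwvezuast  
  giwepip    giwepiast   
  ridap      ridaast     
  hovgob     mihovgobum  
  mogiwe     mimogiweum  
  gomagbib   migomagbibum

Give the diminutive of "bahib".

mibahibum

rulavkep and mogiwe both have last vowel 'e' yet inflect differently (rulavkeast, mimogiweum), so the last vowel is not what conditions the rule; the final letter is.
"bahib" ends in -b. The stems ending in -b (hovgob → mihovgobum, gomagbib → migomagbibum) add mi- … -um around the stem.
The other pattern: stems ending in -p drop the final letter and add -ast.
So bahib → mibahibum.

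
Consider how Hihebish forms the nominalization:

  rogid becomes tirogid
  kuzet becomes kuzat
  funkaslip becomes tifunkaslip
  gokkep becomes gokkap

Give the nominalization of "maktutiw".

gokkep and funkaslip both end in -p yet inflect differently (gokkap, tifunkaslip), so the final letter is not what conditions the rule; the last vowel is.
"maktutiw" has last vowel 'i'. The stems whose last vowel is 'i' (rogid → tirogid, funkaslip → tifunkaslip) add the prefix ti-.
So maktutiw → timaktutiw.

timaktutiw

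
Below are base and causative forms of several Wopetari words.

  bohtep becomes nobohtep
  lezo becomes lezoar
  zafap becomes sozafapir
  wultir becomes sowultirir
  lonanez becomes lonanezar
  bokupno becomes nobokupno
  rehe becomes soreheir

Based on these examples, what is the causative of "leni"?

lezo and bokupno both end in -o yet inflect differently (lezoar, nobokupno), so the final letter is not what conditions the rule; the first letter is.
"leni" begins with l-. The stems beginning with l- (lezo → lezoar, lonanez → lonanezar) add -ar.
The other patterns: stems beginning with b- add the prefix no-; stems beginning with r-, w- or z- add so- … -ir around the stem.
So leni → leniar.

leniar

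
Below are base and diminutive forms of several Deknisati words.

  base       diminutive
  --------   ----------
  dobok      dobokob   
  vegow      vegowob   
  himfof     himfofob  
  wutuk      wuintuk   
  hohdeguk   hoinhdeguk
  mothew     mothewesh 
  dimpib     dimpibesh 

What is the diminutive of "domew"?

domewesh

dobok and wutuk both end in -k yet inflect differently (dobokob, wuintuk), so the final letter is not what conditions the rule; the last vowel is.
"domew" has last vowel 'e'. The one such stem in the data (mothew → mothewesh) adds -esh, so the same rule applies.
The other patterns: stems whose last vowel is 'o' add -ob; stems whose last vowel is 'u' insert -in- after the first vowel.
So domew → domewesh.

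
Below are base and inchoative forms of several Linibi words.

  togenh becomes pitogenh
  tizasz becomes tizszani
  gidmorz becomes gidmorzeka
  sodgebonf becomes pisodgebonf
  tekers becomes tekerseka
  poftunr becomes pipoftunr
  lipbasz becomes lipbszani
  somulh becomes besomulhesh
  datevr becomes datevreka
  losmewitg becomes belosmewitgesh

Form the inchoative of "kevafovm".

kevafovmeka

gidmorz and lipbasz both end in -z yet inflect differently (gidmorzeka, lipbszani), so the final letter is not what conditions the rule; the second-to-last letter is.
"kevafovm" has second-to-last letter 'v'. The one such stem in the data (datevr → datevreka) adds -eka, so the same rule applies.
The other patterns: stems whose second-to-last letter is 's' delete the last vowel and add -ani; stems whose second-to-last letter is 'n' add the prefix pi-; stems whose second-to-last letter is 'l' or 't' add be- … -esh around the stem.
So kevafovm → kevafovmeka.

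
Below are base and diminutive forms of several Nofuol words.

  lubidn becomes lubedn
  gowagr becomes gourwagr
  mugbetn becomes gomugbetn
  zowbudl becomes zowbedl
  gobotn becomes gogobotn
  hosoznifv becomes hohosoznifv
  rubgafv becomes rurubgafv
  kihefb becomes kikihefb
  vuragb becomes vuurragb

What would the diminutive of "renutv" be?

vuragb and kihefb both end in -b yet inflect differently (vuurragb, kikihefb), so the final letter is not what conditions the rule; the second-to-last letter is.
"renutv" has second-to-last letter 't'. The stems whose second-to-last letter is 't' (mugbetn → gomugbetn, gobotn → gogobotn) add the prefix go-.
The other patterns: stems whose second-to-last letter is 'g' insert -ur- after the first vowel; stems whose second-to-last letter is 'f' repeat the first consonant+vowel as a prefix; stems whose second-to-last letter is 'd' change the last vowel to 'e'.
So renutv → gorenutv.

gorenutv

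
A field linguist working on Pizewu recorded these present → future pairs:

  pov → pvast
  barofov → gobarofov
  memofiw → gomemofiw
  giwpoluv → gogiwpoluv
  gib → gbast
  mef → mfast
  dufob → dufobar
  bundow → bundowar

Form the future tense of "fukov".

fukovar

gib and dufob both end in -b yet inflect differently (gbast, dufobar), so the final letter is not what conditions the rule; the number of vowels is.
"fukov" has 2 vowels. The stems with 2 vowels (bundow → bundowar, dufob → dufobar) add -ar.
So fukov → fukovar.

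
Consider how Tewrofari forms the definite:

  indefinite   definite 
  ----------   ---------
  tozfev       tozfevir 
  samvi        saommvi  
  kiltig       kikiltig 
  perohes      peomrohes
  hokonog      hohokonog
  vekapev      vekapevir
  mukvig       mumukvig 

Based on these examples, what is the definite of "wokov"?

vekapev and perohes both have last vowel 'e' yet inflect differently (vekapevir, peomrohes), so the last vowel is not what conditions the rule; the final letter is.
"wokov" ends in -v. The stems ending in -v (vekapev → vekapevir, tozfev → tozfevir) add -ir.
The other patterns: stems ending in -g repeat the first consonant+vowel as a prefix; stems ending in -i or -s insert -om- after the first vowel.
So wokov → wokovir.

wokovir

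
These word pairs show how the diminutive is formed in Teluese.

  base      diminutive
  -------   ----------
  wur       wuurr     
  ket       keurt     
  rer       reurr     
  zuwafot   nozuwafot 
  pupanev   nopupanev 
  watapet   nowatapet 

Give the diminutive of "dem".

deurm

ket and zuwafot both end in -t yet inflect differently (keurt, nozuwafot), so the final letter is not what conditions the rule; the number of vowels is.
"dem" has 1 vowel. The stems with 1 vowel (wur → wuurr, ket → keurt, rer → reurr) insert -ur- after the first vowel.
So dem → deurm.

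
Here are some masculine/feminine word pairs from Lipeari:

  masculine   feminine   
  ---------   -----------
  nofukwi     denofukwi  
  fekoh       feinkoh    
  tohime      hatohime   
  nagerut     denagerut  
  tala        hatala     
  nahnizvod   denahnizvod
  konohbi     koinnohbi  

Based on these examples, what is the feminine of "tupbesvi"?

"tupbesvi" begins with t-. The stems beginning with t- (tala → hatala, tohime → hatohime) add the prefix ha-.
So tupbesvi → hatupbesvi.

hatupbesvi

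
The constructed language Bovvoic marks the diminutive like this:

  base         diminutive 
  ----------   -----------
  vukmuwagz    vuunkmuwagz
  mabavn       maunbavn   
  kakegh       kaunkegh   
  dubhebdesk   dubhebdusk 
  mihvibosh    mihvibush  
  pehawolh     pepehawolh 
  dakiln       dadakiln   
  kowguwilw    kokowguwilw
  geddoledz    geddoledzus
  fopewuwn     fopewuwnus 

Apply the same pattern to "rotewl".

rotewlus

kakegh and mihvibosh both end in -h yet inflect differently (kaunkegh, mihvibush), so the final letter is not what conditions the rule; the second-to-last letter is.
"rotewl" has second-to-last letter 'w'. The one such stem in the data (fopewuwn → fopewuwnus) adds -us, so the same rule applies.
So rotewl → rotewlus.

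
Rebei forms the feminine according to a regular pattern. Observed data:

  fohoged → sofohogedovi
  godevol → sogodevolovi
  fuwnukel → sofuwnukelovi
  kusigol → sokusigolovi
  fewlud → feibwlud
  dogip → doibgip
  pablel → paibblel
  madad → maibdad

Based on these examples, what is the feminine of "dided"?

fohoged and fewlud both end in -d yet inflect differently (sofohogedovi, feibwlud), so the final letter is not what conditions the rule; the number of vowels is.
"dided" has 2 vowels. The stems with 2 vowels (fewlud → feibwlud, dogip → doibgip, pablel → paibblel) insert -ib- after the first vowel.
The other pattern: stems with 3 vowels add so- … -ovi around the stem.
So dided → diibded.

diibded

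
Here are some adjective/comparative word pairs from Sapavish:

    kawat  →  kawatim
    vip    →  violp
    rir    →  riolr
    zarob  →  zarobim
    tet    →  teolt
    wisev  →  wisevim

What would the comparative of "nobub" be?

nobubim

"nobub" has 2 vowels. The stems with 2 vowels (wisev → wisevim, kawat → kawatim, zarob → zarobim) add -im.
So nobub → nobubim.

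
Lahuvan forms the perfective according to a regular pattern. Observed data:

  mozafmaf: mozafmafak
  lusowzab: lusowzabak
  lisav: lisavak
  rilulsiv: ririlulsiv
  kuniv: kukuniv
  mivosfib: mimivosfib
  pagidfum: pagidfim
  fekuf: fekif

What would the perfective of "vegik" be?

vevegik

lisav and rilulsiv both end in -v yet inflect differently (lisavak, ririlulsiv), so the final letter is not what conditions the rule; the last vowel is.
"vegik" has last vowel 'i'. The stems whose last vowel is 'i' (rilulsiv → ririlulsiv, kuniv → kukuniv, mivosfib → mimivosfib) repeat the first consonant+vowel as a prefix.
The other patterns: stems whose last vowel is 'a' add -ak; stems whose last vowel is 'u' change the last vowel to 'i'.
So vegik → vevegik.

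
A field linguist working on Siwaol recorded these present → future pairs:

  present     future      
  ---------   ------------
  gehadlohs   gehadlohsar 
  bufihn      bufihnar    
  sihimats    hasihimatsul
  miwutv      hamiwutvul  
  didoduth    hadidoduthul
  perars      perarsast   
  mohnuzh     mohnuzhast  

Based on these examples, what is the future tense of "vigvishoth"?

havigvishothul

gehadlohs and sihimats both end in -s yet inflect differently (gehadlohsar, hasihimatsul), so the final letter is not what conditions the rule; the second-to-last letter is.
"vigvishoth" has second-to-last letter 't'. The stems whose second-to-last letter is 't' (sihimats → hasihimatsul, miwutv → hamiwutvul, didoduth → hadidoduthul) add ha- … -ul around the stem.
The other patterns: stems whose second-to-last letter is 'h' add -ar; stems whose second-to-last letter is 'r' or 'z' add -ast.
So vigvishoth → havigvishothul.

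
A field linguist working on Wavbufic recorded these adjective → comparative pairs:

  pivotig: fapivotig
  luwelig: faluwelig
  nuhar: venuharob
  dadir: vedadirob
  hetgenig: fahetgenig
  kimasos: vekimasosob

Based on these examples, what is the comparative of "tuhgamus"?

hetgenig and dadir both have last vowel 'i' yet inflect differently (fahetgenig, vedadirob), so the last vowel is not what conditions the rule; the final letter is.
"tuhgamus" ends in -s. The one such stem in the data (kimasos → vekimasosob) adds ve- … -ob around the stem, so the same rule applies.
The other pattern: stems ending in -g add the prefix fa-.
So tuhgamus → vetuhgamusob.

vetuhgamusob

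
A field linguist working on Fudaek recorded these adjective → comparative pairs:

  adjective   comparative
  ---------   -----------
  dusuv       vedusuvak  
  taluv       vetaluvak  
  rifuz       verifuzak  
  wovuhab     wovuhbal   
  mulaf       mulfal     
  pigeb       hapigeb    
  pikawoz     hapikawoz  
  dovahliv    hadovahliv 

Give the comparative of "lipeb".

wovuhab and pigeb both end in -b yet inflect differently (wovuhbal, hapigeb), so the final letter is not what conditions the rule; the last vowel is.
"lipeb" has last vowel 'e'. The one such stem in the data (pigeb → hapigeb) adds the prefix ha-, so the same rule applies.
The other patterns: stems whose last vowel is 'u' add ve- … -ak around the stem; stems whose last vowel is 'a' delete the last vowel and add -al.
So lipeb → halipeb.

halipeb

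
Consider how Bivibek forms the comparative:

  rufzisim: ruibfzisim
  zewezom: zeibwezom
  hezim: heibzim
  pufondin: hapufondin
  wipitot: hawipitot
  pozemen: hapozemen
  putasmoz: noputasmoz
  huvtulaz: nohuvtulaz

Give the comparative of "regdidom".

"regdidom" ends in -m. The stems ending in -m (rufzisim → ruibfzisim, zewezom → zeibwezom, hezim → heibzim) insert -ib- after the first vowel.
The other patterns: stems ending in -n or -t add the prefix ha-; stems ending in -z add the prefix no-.
So regdidom → reibgdidom.

reibgdidom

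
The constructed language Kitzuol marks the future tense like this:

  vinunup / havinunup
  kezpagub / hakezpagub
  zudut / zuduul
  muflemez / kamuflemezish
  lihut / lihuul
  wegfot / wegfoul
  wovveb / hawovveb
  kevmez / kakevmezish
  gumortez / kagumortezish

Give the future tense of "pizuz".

kapizuzish

gumortez and wovveb both have last vowel 'e' yet inflect differently (kagumortezish, hawovveb), so the last vowel is not what conditions the rule; the final letter is.
"pizuz" ends in -z. The stems ending in -z (gumortez → kagumortezish, kevmez → kakevmezish, muflemez → kamuflemezish) add ka- … -ish around the stem.
The other patterns: stems ending in -t drop the final letter and add -ul; stems ending in -b or -p add the prefix ha-.
So pizuz → kapizuzish.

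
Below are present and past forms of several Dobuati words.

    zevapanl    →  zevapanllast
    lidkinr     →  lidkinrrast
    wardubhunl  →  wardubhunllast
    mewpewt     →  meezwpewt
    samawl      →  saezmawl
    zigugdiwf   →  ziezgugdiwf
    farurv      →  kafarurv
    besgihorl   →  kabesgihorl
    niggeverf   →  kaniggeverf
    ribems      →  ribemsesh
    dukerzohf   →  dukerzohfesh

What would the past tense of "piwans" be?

zevapanl and samawl both end in -l yet inflect differently (zevapanllast, saezmawl), so the final letter is not what conditions the rule; the second-to-last letter is.
"piwans" has second-to-last letter 'n'. The stems whose second-to-last letter is 'n' (zevapanl → zevapanllast, lidkinr → lidkinrrast, wardubhunl → wardubhunllast) double the final consonant and add -ast.
The other patterns: stems whose second-to-last letter is 'w' insert -ez- after the first vowel; stems whose second-to-last letter is 'r' add the prefix ka-; stems whose second-to-last letter is 'h' or 'm' add -esh.
So piwans → piwanssast.

piwanssast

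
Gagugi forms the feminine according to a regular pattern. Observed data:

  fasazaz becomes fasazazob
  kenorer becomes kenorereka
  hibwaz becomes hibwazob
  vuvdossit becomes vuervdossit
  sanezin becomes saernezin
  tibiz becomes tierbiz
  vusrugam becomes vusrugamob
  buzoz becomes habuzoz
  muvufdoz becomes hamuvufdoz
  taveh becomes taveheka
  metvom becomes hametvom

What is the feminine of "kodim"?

buzoz and hibwaz both end in -z yet inflect differently (habuzoz, hibwazob), so the final letter is not what conditions the rule; the last vowel is.
"kodim" has last vowel 'i'. The stems whose last vowel is 'i' (sanezin → saernezin, vuvdossit → vuervdossit, tibiz → tierbiz) insert -er- after the first vowel.
The other patterns: stems whose last vowel is 'o' add the prefix ha-; stems whose last vowel is 'a' add -ob; stems whose last vowel is 'e' add -eka.
So kodim → koerdim.

koerdim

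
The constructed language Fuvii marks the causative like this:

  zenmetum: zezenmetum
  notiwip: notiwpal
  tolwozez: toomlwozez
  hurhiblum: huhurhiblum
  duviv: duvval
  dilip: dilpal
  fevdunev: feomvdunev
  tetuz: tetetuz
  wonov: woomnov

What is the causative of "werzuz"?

tetuz and tolwozez both end in -z yet inflect differently (tetetuz, toomlwozez), so the final letter is not what conditions the rule; the last vowel is.
"werzuz" has last vowel 'u'. The stems whose last vowel is 'u' (zenmetum → zezenmetum, hurhiblum → huhurhiblum, tetuz → tetetuz) repeat the first consonant+vowel as a prefix.
The other patterns: stems whose last vowel is 'i' delete the last vowel and add -al; stems whose last vowel is 'e' or 'o' insert -om- after the first vowel.
So werzuz → wewerzuz.

wewerzuz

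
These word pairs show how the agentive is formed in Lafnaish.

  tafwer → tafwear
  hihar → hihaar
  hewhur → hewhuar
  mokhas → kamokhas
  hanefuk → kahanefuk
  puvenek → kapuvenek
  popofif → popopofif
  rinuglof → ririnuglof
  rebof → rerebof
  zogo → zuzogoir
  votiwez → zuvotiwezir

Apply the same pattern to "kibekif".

kikibekif

"kibekif" ends in -f. The stems ending in -f (popofif → popopofif, rinuglof → ririnuglof, rebof → rerebof) repeat the first consonant+vowel as a prefix.
So kibekif → kikibekif.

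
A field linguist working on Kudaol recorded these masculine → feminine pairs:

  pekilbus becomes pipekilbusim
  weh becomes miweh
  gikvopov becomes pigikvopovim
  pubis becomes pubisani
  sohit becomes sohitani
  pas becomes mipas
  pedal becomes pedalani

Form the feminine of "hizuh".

hizuhani

"hizuh" has 2 vowels. The stems with 2 vowels (pedal → pedalani, sohit → sohitani, pubis → pubisani) add -ani.
The other patterns: stems with 1 vowel add the prefix mi-; stems with 3 vowels add pi- … -im around the stem.
So hizuh → hizuhani.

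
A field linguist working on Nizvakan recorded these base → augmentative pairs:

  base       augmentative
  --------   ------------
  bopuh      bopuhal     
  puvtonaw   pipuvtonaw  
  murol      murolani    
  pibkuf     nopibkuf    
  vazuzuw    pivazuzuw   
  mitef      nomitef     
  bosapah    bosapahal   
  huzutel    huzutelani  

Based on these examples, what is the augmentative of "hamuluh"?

pibkuf and bopuh both have last vowel 'u' yet inflect differently (nopibkuf, bopuhal), so the last vowel is not what conditions the rule; the final letter is.
"hamuluh" ends in -h. The stems ending in -h (bosapah → bosapahal, bopuh → bopuhal) add -al.
The other patterns: stems ending in -f add the prefix no-; stems ending in -l add -ani; stems ending in -w add the prefix pi-.
So hamuluh → hamuluhal.

hamuluhal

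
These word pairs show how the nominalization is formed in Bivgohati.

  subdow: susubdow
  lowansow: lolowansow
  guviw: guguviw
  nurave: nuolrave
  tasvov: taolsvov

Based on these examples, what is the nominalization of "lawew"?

"lawew" ends in -w. The stems ending in -w (subdow → susubdow, lowansow → lolowansow, guviw → guguviw) repeat the first consonant+vowel as a prefix.
So lawew → lalawew.

lalawew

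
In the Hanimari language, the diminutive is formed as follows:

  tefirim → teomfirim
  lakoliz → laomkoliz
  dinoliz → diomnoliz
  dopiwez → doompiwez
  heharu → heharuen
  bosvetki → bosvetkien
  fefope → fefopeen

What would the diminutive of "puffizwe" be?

puffizween

tefirim and bosvetki both have last vowel 'i' yet inflect differently (teomfirim, bosvetkien), so the last vowel is not what conditions the rule; whether the stem ends in a vowel or a consonant is.
"puffizwe" ends in a vowel. The stems ending in a vowel (heharu → heharuen, bosvetki → bosvetkien, fefope → fefopeen) add -en.
The other pattern: stems ending in a consonant insert -om- after the first vowel.
So puffizwe → puffizween.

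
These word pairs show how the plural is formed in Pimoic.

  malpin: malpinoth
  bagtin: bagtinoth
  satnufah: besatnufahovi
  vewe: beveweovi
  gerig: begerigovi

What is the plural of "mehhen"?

malpin and gerig both have last vowel 'i' yet inflect differently (malpinoth, begerigovi), so the last vowel is not what conditions the rule; the final letter is.
"mehhen" ends in -n. The stems ending in -n (malpin → malpinoth, bagtin → bagtinoth) add -oth.
The other pattern: stems ending in -e, -g or -h add be- … -ovi around the stem.
So mehhen → mehhenoth.

mehhenoth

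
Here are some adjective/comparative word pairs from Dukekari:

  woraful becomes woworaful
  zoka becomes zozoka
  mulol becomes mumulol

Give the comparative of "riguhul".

ririguhul

Every pair shown (woraful → woworaful, zoka → zozoka, mulol → mumulol) follows the same rule: repeat the first consonant+vowel as a prefix.
So riguhul → ririguhul.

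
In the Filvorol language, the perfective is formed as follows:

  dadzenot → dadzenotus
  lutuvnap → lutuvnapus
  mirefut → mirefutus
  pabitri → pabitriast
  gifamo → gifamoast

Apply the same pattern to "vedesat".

vedesatus

"vedesat" ends in a consonant. The stems ending in a consonant (dadzenot → dadzenotus, lutuvnap → lutuvnapus, mirefut → mirefutus) add -us.
The other pattern: stems ending in a vowel add -ast.
So vedesat → vedesatus.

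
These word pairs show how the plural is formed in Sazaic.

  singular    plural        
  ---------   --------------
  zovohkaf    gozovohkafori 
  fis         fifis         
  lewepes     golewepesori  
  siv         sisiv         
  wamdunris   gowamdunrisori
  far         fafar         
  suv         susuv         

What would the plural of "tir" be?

titir

"tir" has 1 vowel. The stems with 1 vowel (suv → susuv, fis → fifis, far → fafar) repeat the first consonant+vowel as a prefix.
The other pattern: stems with 3 vowels add go- … -ori around the stem.
So tir → titir.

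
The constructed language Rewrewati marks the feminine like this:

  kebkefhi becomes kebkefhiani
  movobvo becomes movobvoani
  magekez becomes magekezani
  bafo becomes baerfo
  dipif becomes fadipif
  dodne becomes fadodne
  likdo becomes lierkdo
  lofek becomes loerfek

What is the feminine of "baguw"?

movobvo and likdo both end in -o yet inflect differently (movobvoani, lierkdo), so the final letter is not what conditions the rule; the first letter is.
"baguw" begins with b-. The one such stem in the data (bafo → baerfo) inserts -er- after the first vowel (as do likdo, lofek), so the same rule applies.
So baguw → baerguw.

baerguw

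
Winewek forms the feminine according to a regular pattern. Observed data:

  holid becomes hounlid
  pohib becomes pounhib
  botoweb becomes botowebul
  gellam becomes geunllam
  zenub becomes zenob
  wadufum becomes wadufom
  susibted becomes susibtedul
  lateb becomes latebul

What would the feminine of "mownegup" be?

zenub and lateb both end in -b yet inflect differently (zenob, latebul), so the final letter is not what conditions the rule; the last vowel is.
"mownegup" has last vowel 'u'. The stems whose last vowel is 'u' (zenub → zenob, wadufum → wadufom) change the last vowel to 'o'.
So mownegup → mownegop.

mownegop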